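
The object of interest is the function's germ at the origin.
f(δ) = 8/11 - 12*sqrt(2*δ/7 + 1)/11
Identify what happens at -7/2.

The term (-12/11)*sqrt(1 - δ/(-7/2)) has argument 1 - -7/2/(-7/2) = 0 at -7/2: a square-root (algebraic, two-sheeted) branch point; the remaining terms are analytic or single-valued there.

The point is an algebraic (square-root) branch point.


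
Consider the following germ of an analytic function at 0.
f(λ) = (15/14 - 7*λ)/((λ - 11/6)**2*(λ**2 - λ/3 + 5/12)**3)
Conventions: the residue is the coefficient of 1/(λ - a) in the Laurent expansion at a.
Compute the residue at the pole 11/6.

At the order-2 pole 11/6 set g(λ) = (λ - (11/6))^2*f(λ) = (15/14 - 7*λ)/(λ**2 - λ/3 + 5/12)**3.
Order-2 pole: residue = g'(a); g'(11/6) = 45576/48013, so the residue is 45576/48013.

The residue is 45576/48013.


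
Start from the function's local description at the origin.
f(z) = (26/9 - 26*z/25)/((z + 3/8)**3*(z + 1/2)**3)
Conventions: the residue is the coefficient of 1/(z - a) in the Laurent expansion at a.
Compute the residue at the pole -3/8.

At the order-3 pole -3/8 set g(z) = (z - (-3/8))^3*f(z) = (26/9 - 26*z/25)/(z + 1/2)**3.
Order-3 pole: residue = g''(a)/2; g''(-3/8) = 98615296/75, so the residue is 49307648/75.

The residue is 49307648/75.


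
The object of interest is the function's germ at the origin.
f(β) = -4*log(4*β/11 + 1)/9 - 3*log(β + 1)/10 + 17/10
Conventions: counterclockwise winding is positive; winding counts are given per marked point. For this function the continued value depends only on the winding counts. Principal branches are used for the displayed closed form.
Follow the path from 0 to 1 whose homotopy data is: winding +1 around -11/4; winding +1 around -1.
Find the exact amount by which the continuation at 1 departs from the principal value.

The rational part is single-valued and drops out of the difference; each branch term changes only by its own monodromy.
(-3/10)*log(1 - β/(-1)): each positive loop around -1 adds 2*pi*i to the log, so winding +1 contributes (-3/10)*(1)*2*pi*i = -(3/5)*pi*i.
(-4/9)*log(1 - β/(-11/4)): each positive loop around -11/4 adds 2*pi*i to the log, so winding +1 contributes (-4/9)*(1)*2*pi*i = -(8/9)*pi*i.
Summing the contributions at β = 1 gives -(67/45)*pi*i.

Continued minus principal equals -(67/45)*pi*i.


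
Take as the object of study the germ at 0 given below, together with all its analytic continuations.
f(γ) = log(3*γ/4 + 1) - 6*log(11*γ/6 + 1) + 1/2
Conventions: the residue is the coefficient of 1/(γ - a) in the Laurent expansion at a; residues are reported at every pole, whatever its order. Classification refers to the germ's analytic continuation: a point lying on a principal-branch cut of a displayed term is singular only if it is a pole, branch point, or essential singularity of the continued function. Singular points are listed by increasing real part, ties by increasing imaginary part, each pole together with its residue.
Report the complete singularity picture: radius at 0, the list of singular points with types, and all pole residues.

Radius of convergence at 0: 6/11.
At -4/3: a logarithmic branch point.
At -6/11: a logarithmic branch point.

Branch term (-6)*log(1 - γ/(-6/11)): its argument vanishes at γ = -6/11, a logarithmic branch point, modulus 6/11.
Branch term (1)*log(1 - γ/(-4/3)): its argument vanishes at γ = -4/3, a logarithmic branch point, modulus 4/3.
The radius of convergence is the smallest modulus among the singular points: 6/11.
List the singular points by increasing real part (a conjugate pair: the negative imaginary part first).


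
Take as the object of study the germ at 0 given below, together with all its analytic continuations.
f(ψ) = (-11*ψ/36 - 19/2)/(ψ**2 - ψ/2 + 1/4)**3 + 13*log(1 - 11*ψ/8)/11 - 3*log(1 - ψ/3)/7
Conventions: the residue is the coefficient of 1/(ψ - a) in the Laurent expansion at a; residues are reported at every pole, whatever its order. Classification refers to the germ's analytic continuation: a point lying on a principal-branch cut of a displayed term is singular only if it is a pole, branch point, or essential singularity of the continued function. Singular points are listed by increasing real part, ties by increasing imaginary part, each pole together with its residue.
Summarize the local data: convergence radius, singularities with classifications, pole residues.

Radius of convergence at 0: 1/2.
At (1/4) - ((1/4)*sqrt(3))*i: a pole of order 3; residue -((5516/81)*sqrt(3))*i.
At (1/4) + ((1/4)*sqrt(3))*i: a pole of order 3; residue ((5516/81)*sqrt(3))*i.
At 8/11: a logarithmic branch point.
At 3: a logarithmic branch point.

Denominator factor (ψ**2 - ψ/2 + 1/4)^3: discriminant -3/4, complex-conjugate roots (1/4) + ((1/4)*sqrt(3))*i and (1/4) - ((1/4)*sqrt(3))*i; poles of order 3, moduli 1/2 and 1/2.
Branch term (13/11)*log(1 - ψ/(8/11)): its argument vanishes at ψ = 8/11, a logarithmic branch point, modulus 8/11.
Branch term (-3/7)*log(1 - ψ/(3)): its argument vanishes at ψ = 3, a logarithmic branch point, modulus 3.
The radius of convergence is the smallest modulus among the singular points: 1/2.
The branch terms are analytic at (1/4) - ((1/4)*sqrt(3))*i and contribute nothing to the residue; only the rational part matters.
The factor ψ**2 - ψ/2 + 1/4 splits as (ψ - a)(ψ - a') with a = (1/4) - ((1/4)*sqrt(3))*i, a' = (1/4) + ((1/4)*sqrt(3))*i. At the order-3 pole a set g(ψ) = (ψ - a)^3*(rational part) = [-11*ψ/36 - 19/2] / (ψ - a')^3.
Order-3 pole: residue = g''(a)/2; g''((1/4) - ((1/4)*sqrt(3))*i) = -((11032/81)*sqrt(3))*i, so the residue is -((5516/81)*sqrt(3))*i.
The branch terms are analytic at (1/4) + ((1/4)*sqrt(3))*i and contribute nothing to the residue; only the rational part matters.
The factor ψ**2 - ψ/2 + 1/4 splits as (ψ - a)(ψ - a') with a = (1/4) + ((1/4)*sqrt(3))*i, a' = (1/4) - ((1/4)*sqrt(3))*i. At the order-3 pole a set g(ψ) = (ψ - a)^3*(rational part) = [-11*ψ/36 - 19/2] / (ψ - a')^3.
Order-3 pole: residue = g''(a)/2; g''((1/4) + ((1/4)*sqrt(3))*i) = ((11032/81)*sqrt(3))*i, so the residue is ((5516/81)*sqrt(3))*i.
List the singular points by increasing real part (a conjugate pair: the negative imaginary part first).


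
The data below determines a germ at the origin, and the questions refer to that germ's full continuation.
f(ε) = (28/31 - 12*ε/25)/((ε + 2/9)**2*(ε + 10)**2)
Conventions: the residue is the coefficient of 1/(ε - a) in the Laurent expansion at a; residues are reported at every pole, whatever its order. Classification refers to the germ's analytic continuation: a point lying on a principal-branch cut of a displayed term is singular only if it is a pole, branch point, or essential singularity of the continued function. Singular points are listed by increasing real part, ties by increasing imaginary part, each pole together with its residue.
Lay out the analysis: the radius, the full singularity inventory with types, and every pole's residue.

Denominator factor (ε + 2/9)^2: pole of order 2 at -2/9, modulus 2/9.
Denominator factor (ε + 10)^2: pole of order 2 at -10, modulus 10.
The radius of convergence is the smallest modulus among the singular points: 2/9.
At the order-2 pole -10 set g(ε) = (ε - (-10))^2*f(ε) = (28/31 - 12*ε/25)/(ε + 2/9)**2.
Order-2 pole: residue = g'(a); g'(-10) = 474093/66017600, so the residue is 474093/66017600.
At the order-2 pole -2/9 set g(ε) = (ε - (-2/9))^2*f(ε) = (28/31 - 12*ε/25)/(ε + 10)**2.
Order-2 pole: residue = g'(a); g'(-2/9) = -474093/66017600, so the residue is -474093/66017600.
List the singular points by increasing real part (a conjugate pair: the negative imaginary part first).

Radius of convergence at 0: 2/9.
At -10: a pole of order 2; residue 474093/66017600.
At -2/9: a pole of order 2; residue -474093/66017600.


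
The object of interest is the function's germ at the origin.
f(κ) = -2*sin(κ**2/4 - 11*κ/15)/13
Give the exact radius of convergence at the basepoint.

The radius of convergence is infinite.

The factor sin(κ**2/4 - 11*κ/15) is entire and contributes no finite singular point.
The polynomial part has no poles.
No finite singular points: the Taylor series at 0 converges everywhere.


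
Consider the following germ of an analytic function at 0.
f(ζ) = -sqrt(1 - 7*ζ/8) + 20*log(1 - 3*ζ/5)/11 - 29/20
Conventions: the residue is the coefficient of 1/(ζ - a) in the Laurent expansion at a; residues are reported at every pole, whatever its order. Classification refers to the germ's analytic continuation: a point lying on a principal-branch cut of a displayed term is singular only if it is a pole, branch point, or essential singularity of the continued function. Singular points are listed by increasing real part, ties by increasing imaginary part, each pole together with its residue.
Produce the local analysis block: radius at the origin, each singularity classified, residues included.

Radius of convergence at 0: 8/7.
At 8/7: an algebraic (square-root) branch point.
At 5/3: a logarithmic branch point.

Branch term (-1)*sqrt(1 - ζ/(8/7)): its argument vanishes at ζ = 8/7, a square-root branch point, modulus 8/7.
Branch term (20/11)*log(1 - ζ/(5/3)): its argument vanishes at ζ = 5/3, a logarithmic branch point, modulus 5/3.
The radius of convergence is the smallest modulus among the singular points: 8/7.
List the singular points by increasing real part (a conjugate pair: the negative imaginary part first).


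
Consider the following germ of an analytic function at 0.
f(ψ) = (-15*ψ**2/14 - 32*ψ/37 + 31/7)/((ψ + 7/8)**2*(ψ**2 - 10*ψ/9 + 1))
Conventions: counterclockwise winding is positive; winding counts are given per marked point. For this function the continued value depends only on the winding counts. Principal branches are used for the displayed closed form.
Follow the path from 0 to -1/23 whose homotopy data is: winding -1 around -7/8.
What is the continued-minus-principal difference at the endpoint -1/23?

Continued minus principal equals 0.

The function is rational, hence single-valued: continuing it around any pole returns the same value, so the difference is 0.


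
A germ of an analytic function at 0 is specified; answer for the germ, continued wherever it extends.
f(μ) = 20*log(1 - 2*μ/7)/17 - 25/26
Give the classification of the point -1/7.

There is no denominator, hence no pole anywhere.
Branch term log(1 - μ/(7/2)): argument at -1/7 is 51/49, nonzero, so -1/7 is not its branch point (a point on a principal cut is still regular for the continued germ).
So the germ continues analytically to -1/7.

The point is a regular point.


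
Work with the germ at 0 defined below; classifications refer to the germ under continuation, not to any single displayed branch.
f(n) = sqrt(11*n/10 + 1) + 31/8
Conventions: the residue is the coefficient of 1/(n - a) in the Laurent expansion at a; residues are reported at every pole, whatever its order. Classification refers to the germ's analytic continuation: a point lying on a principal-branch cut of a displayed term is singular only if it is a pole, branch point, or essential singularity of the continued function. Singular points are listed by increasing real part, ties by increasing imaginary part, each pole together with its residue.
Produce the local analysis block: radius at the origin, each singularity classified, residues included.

Branch term (1)*sqrt(1 - n/(-10/11)): its argument vanishes at n = -10/11, a square-root branch point, modulus 10/11.
The radius of convergence is the smallest modulus among the singular points: 10/11.

Radius of convergence at 0: 10/11.
At -10/11: an algebraic (square-root) branch point.


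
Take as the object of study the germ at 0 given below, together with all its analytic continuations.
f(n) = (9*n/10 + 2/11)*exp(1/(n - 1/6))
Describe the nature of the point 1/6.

The point is an essential singularity.

The exponent 1/(n - (1/6)) has a pole at 1/6, so exp(1/(n - (1/6))) takes every nonzero value near it: an essential singularity (not a pole of any order).


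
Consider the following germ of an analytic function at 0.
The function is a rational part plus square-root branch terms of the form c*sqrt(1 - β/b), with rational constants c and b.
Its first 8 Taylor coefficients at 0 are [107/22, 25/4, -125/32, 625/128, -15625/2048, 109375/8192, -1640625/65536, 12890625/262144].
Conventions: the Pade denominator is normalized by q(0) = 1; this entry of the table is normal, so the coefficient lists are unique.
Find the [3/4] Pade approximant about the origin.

Taylor coefficients needed (read off): a_0 = 107/22, a_1 = 25/4, a_2 = -125/32, a_3 = 625/128, a_4 = -15625/2048, a_5 = 109375/8192, a_6 = -1640625/65536, a_7 = 12890625/262144.
Write the denominator as Q(β) = 1 + q1*β + q2*β^2 + q3*β^3 + q4*β^4. Requiring Q*f - P = O(β^8) with deg P <= 3 kills the coefficients of β^4..β^7 in Q*f:
  β^4: a_4 + q1*a_3 + q2*a_2 + q3*a_1 + q4*a_0 = 0, i.e. -15625/2048 + (625/128)*q1 + (-125/32)*q2 + (25/4)*q3 + (107/22)*q4 = 0.
  β^5: a_5 + q1*a_4 + q2*a_3 + q3*a_2 + q4*a_1 = 0, i.e. 109375/8192 + (-15625/2048)*q1 + (625/128)*q2 + (-125/32)*q3 + (25/4)*q4 = 0.
  β^6: a_6 + q1*a_5 + q2*a_4 + q3*a_3 + q4*a_2 = 0, i.e. -1640625/65536 + (109375/8192)*q1 + (-15625/2048)*q2 + (625/128)*q3 + (-125/32)*q4 = 0.
  β^7: a_7 + q1*a_6 + q2*a_5 + q3*a_4 + q4*a_3 = 0, i.e. 12890625/262144 + (-1640625/65536)*q1 + (109375/8192)*q2 + (-15625/2048)*q3 + (625/128)*q4 = 0.
Solving this linear system: q1 = 10955/3068, q2 = 82125/24544, q3 = 54625/98176, q4 = -34375/785408.
The numerator is Q*f truncated at degree 3: P0 = a_0 = 107/22; P1 = a_1 + q1*a_0 = 1594035/67496; P2 = a_2 + q1*a_1 + q2*a_0 = 18728625/539968; P3 = a_3 + q1*a_2 + q2*a_1 + q3*a_0 = 31433625/2159872.

The Pade approximant has numerator coefficients [107/22, 1594035/67496, 18728625/539968, 31433625/2159872]; denominator coefficients [1, 10955/3068, 82125/24544, 54625/98176, -34375/785408].


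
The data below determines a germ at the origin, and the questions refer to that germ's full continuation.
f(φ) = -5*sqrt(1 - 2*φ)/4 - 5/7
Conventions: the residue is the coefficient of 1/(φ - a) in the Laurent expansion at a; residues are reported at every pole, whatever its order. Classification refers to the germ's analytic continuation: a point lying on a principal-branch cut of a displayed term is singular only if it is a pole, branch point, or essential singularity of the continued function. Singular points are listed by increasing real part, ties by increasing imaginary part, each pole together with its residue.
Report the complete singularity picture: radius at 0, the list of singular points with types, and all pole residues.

Branch term (-5/4)*sqrt(1 - φ/(1/2)): its argument vanishes at φ = 1/2, a square-root branch point, modulus 1/2.
The radius of convergence is the smallest modulus among the singular points: 1/2.

Radius of convergence at 0: 1/2.
At 1/2: an algebraic (square-root) branch point.


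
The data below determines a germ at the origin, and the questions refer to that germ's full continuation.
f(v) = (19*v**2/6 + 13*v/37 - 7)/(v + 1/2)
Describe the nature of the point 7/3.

The point is a regular point.

Denominator factors: v + 1/2 = 17/6 at v = 7/3 — none vanishes.
So the germ continues analytically to 7/3.


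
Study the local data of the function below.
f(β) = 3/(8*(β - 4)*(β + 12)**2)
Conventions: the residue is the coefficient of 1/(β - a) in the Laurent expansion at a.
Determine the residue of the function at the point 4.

At the order-1 pole 4 set g(β) = (β - (4))*f(β) = 3/(8*(β + 12)**2).
Simple pole: residue = g(a) at a = 4, which is 3/2048.

The residue is 3/2048.


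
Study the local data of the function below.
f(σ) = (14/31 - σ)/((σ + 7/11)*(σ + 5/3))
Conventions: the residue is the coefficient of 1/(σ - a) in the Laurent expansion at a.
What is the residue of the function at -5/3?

The residue is -2167/1054.

At the order-1 pole -5/3 set g(σ) = (σ - (-5/3))*f(σ) = (14/31 - σ)/(σ + 7/11).
Simple pole: residue = g(a) at a = -5/3, which is -2167/1054.


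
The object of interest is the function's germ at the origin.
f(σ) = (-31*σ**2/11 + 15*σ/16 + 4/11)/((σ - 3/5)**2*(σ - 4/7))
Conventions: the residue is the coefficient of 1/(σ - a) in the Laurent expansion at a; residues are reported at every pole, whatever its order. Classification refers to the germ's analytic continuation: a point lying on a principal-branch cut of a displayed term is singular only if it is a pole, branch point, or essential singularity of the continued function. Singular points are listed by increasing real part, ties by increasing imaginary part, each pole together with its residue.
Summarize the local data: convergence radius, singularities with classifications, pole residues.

Radius of convergence at 0: 4/7.
At 4/7: a pole of order 1; residue -1125/44.
At 3/5: a pole of order 2; residue 91/4.

Denominator factor (σ - 4/7): pole of order 1 at 4/7, modulus 4/7.
Denominator factor (σ - 3/5)^2: pole of order 2 at 3/5, modulus 3/5.
The radius of convergence is the smallest modulus among the singular points: 4/7.
At the order-1 pole 4/7 set g(σ) = (σ - (4/7))*f(σ) = (-31*σ**2/11 + 15*σ/16 + 4/11)/(σ - 3/5)**2.
Simple pole: residue = g(a) at a = 4/7, which is -1125/44.
At the order-2 pole 3/5 set g(σ) = (σ - (3/5))^2*f(σ) = (-31*σ**2/11 + 15*σ/16 + 4/11)/(σ - 4/7).
Order-2 pole: residue = g'(a); g'(3/5) = 91/4, so the residue is 91/4.
List the singular points by increasing real part (a conjugate pair: the negative imaginary part first).


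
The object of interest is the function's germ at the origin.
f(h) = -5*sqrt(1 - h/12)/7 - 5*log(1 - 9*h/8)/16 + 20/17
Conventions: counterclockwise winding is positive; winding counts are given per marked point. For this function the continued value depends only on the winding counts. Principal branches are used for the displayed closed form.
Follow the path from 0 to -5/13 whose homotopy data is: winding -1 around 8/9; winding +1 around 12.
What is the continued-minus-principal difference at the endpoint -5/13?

Continued minus principal equals ((5/273)*sqrt(6279)) + ((5/8)*pi)*i.

The rational part is single-valued and drops out of the difference; each branch term changes only by its own monodromy.
(-5/7)*sqrt(1 - h/(12)): winding +1 is odd, the square root flips sign, contributing -2*(-5/7)*sqrt(1 - (-5/13)/(12)) = -2*(-5/7)*sqrt(161/156) = (5/273)*sqrt(6279).
(-5/16)*log(1 - h/(8/9)): each positive loop around 8/9 adds 2*pi*i to the log, so winding -1 contributes (-5/16)*(-1)*2*pi*i = (5/8)*pi*i.
Summing the contributions at h = -5/13 gives ((5/273)*sqrt(6279)) + ((5/8)*pi)*i.


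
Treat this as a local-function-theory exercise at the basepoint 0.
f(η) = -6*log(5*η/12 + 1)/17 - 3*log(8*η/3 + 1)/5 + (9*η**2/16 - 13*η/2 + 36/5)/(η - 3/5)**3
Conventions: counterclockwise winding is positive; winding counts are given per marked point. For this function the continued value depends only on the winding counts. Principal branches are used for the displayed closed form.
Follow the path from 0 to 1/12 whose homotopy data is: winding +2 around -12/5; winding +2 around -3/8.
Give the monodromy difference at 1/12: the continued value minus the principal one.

The rational part is single-valued and drops out of the difference; each branch term changes only by its own monodromy.
(-3/5)*log(1 - η/(-3/8)): each positive loop around -3/8 adds 2*pi*i to the log, so winding +2 contributes (-3/5)*(2)*2*pi*i = -(12/5)*pi*i.
(-6/17)*log(1 - η/(-12/5)): each positive loop around -12/5 adds 2*pi*i to the log, so winding +2 contributes (-6/17)*(2)*2*pi*i = -(24/17)*pi*i.
Summing the contributions at η = 1/12 gives -(324/85)*pi*i.

Continued minus principal equals -(324/85)*pi*i.


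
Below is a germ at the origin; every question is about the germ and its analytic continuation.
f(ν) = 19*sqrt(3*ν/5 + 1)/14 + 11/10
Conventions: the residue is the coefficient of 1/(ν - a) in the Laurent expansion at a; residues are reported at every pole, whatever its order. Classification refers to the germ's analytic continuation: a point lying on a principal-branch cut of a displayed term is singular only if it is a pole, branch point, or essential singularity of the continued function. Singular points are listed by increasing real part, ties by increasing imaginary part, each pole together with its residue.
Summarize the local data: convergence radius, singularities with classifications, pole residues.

Radius of convergence at 0: 5/3.
At -5/3: an algebraic (square-root) branch point.

Branch term (19/14)*sqrt(1 - ν/(-5/3)): its argument vanishes at ν = -5/3, a square-root branch point, modulus 5/3.
The radius of convergence is the smallest modulus among the singular points: 5/3.


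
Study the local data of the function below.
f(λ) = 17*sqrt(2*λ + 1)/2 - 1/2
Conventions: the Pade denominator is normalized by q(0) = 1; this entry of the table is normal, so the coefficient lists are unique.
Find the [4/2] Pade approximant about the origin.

The Pade approximant has numerator coefficients [8, 163/6, 299/12, 17/4, -17/48]; denominator coefficients [1, 7/3, 7/6].

Taylor coefficients needed (expand at 0): a_0 = 8, a_1 = 17/2, a_2 = -17/4, a_3 = 17/4, a_4 = -85/16, a_5 = 119/16, a_6 = -357/32.
Write the denominator as Q(λ) = 1 + q1*λ + q2*λ^2. Requiring Q*f - P = O(λ^7) with deg P <= 4 kills the coefficients of λ^5..λ^6 in Q*f:
  λ^5: a_5 + q1*a_4 + q2*a_3 = 0, i.e. 119/16 + (-85/16)*q1 + (17/4)*q2 = 0.
  λ^6: a_6 + q1*a_5 + q2*a_4 = 0, i.e. -357/32 + (119/16)*q1 + (-85/16)*q2 = 0.
Solving this linear system: q1 = 7/3, q2 = 7/6.
The numerator is Q*f truncated at degree 4: P0 = a_0 = 8; P1 = a_1 + q1*a_0 = 163/6; P2 = a_2 + q1*a_1 + q2*a_0 = 299/12; P3 = a_3 + q1*a_2 + q2*a_1 = 17/4; P4 = a_4 + q1*a_3 + q2*a_2 = -17/48.


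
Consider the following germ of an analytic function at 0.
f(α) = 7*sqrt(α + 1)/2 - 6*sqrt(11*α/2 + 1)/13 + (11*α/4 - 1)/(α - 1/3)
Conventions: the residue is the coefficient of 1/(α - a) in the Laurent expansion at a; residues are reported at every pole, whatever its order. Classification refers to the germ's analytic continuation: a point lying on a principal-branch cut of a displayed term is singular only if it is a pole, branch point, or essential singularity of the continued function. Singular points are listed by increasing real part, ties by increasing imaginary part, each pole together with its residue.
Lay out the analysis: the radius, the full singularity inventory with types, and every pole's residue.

Denominator factor (α - 1/3): pole of order 1 at 1/3, modulus 1/3.
Branch term (7/2)*sqrt(1 - α/(-1)): its argument vanishes at α = -1, a square-root branch point, modulus 1.
Branch term (-6/13)*sqrt(1 - α/(-2/11)): its argument vanishes at α = -2/11, a square-root branch point, modulus 2/11.
The radius of convergence is the smallest modulus among the singular points: 2/11.
The branch terms are analytic at 1/3 and contribute nothing to the residue; only the rational part matters.
At the order-1 pole 1/3 set g(α) = (α - (1/3))*(rational part) = 11*α/4 - 1.
Simple pole: residue = g(a) at a = 1/3, which is -1/12.
List the singular points by increasing real part (a conjugate pair: the negative imaginary part first).

Radius of convergence at 0: 2/11.
At -1: an algebraic (square-root) branch point.
At -2/11: an algebraic (square-root) branch point.
At 1/3: a pole of order 1; residue -1/12.


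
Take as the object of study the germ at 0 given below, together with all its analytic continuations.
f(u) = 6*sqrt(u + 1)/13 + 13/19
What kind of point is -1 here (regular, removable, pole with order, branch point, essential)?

The point is an algebraic (square-root) branch point.

The term (6/13)*sqrt(1 - u/(-1)) has argument 1 - -1/(-1) = 0 at -1: a square-root (algebraic, two-sheeted) branch point; the remaining terms are analytic or single-valued there.


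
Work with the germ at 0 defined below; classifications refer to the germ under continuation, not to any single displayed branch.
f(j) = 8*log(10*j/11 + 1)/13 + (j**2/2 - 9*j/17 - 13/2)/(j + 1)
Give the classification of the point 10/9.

Denominator factors: j + 1 = 19/9 at j = 10/9 — none vanishes.
Branch term log(1 - j/(-11/10)): argument at 10/9 is 199/99, nonzero, so 10/9 is not its branch point (a point on a principal cut is still regular for the continued germ).
So the germ continues analytically to 10/9.

The point is a regular point.


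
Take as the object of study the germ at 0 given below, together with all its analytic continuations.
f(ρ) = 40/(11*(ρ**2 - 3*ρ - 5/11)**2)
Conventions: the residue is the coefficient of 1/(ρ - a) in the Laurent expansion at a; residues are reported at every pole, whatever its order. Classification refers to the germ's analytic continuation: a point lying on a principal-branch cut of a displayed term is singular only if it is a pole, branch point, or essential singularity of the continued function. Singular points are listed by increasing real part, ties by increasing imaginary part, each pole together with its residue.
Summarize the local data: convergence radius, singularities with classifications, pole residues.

Denominator factor (ρ**2 - 3*ρ - 5/11)^2: discriminant 119/11, real irrational roots 3/2 + (1/22)*sqrt(1309) and 3/2 - (1/22)*sqrt(1309); poles of order 2, moduli 3/2 + (1/22)*sqrt(1309) and -3/2 + (1/22)*sqrt(1309).
The radius of convergence is the smallest modulus among the singular points: -3/2 + (1/22)*sqrt(1309).
The factor ρ**2 - 3*ρ - 5/11 splits as (ρ - a)(ρ - a') with a = 3/2 - (1/22)*sqrt(1309), a' = 3/2 + (1/22)*sqrt(1309). At the order-2 pole a set g(ρ) = (ρ - a)^2*f(ρ) = [40/11] / (ρ - a')^2.
Order-2 pole: residue = g'(a); g'(3/2 - (1/22)*sqrt(1309)) = (80/14161)*sqrt(1309), so the residue is (80/14161)*sqrt(1309).
The factor ρ**2 - 3*ρ - 5/11 splits as (ρ - a)(ρ - a') with a = 3/2 + (1/22)*sqrt(1309), a' = 3/2 - (1/22)*sqrt(1309). At the order-2 pole a set g(ρ) = (ρ - a)^2*f(ρ) = [40/11] / (ρ - a')^2.
Order-2 pole: residue = g'(a); g'(3/2 + (1/22)*sqrt(1309)) = -(80/14161)*sqrt(1309), so the residue is -(80/14161)*sqrt(1309).
List the singular points by increasing real part (a conjugate pair: the negative imaginary part first).

Radius of convergence at 0: -3/2 + (1/22)*sqrt(1309).
At 3/2 - (1/22)*sqrt(1309): a pole of order 2; residue (80/14161)*sqrt(1309).
At 3/2 + (1/22)*sqrt(1309): a pole of order 2; residue -(80/14161)*sqrt(1309).


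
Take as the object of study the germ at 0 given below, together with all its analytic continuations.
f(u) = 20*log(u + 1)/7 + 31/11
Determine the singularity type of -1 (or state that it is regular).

The point is a logarithmic branch point.

The term (20/7)*log(1 - u/(-1)) has argument 1 - -1/(-1) = 0 at -1: a logarithmic (infinitely-sheeted) branch point; the remaining terms are analytic or single-valued there.


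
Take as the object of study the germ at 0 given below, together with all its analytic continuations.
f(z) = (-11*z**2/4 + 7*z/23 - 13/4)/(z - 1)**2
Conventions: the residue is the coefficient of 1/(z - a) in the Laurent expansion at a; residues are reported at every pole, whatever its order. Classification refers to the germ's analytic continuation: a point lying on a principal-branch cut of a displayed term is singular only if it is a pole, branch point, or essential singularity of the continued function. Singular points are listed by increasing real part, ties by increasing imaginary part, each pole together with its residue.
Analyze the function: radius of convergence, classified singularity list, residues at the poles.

Radius of convergence at 0: 1.
At 1: a pole of order 2; residue -239/46.

Denominator factor (z - 1)^2: pole of order 2 at 1, modulus 1.
The radius of convergence is the smallest modulus among the singular points: 1.
At the order-2 pole 1 set g(z) = (z - (1))^2*f(z) = -11*z**2/4 + 7*z/23 - 13/4.
Order-2 pole: residue = g'(a); g'(1) = -239/46, so the residue is -239/46.


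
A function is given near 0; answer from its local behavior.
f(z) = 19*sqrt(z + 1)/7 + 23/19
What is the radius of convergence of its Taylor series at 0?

Branch term (19/7)*sqrt(1 - z/(-1)): its argument vanishes at z = -1, a square-root branch point, modulus 1.
The radius of convergence is the smallest modulus among the singular points: 1.

The radius of convergence is 1.


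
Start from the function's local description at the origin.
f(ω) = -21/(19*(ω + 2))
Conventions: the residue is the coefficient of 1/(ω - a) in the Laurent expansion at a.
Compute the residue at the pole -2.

At the order-1 pole -2 set g(ω) = (ω - (-2))*f(ω) = -21/19.
Simple pole: residue = g(a) at a = -2, which is -21/19.

The residue is -21/19.


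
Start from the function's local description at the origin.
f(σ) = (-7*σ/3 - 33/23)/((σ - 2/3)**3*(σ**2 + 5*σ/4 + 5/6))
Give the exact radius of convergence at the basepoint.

The radius of convergence is 2/3.

Denominator factor (σ - 2/3)^3: pole of order 3 at 2/3, modulus 2/3.
Denominator factor (σ**2 + 5*σ/4 + 5/6): discriminant -85/48, complex-conjugate roots (-5/8) + ((1/24)*sqrt(255))*i and (-5/8) - ((1/24)*sqrt(255))*i; poles of order 1, moduli (1/6)*sqrt(30) and (1/6)*sqrt(30).
The radius of convergence is the smallest modulus among the singular points: 2/3.


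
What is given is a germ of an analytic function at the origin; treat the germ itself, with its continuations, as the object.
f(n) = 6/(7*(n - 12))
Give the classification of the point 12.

The point is a pole of order 1.

The denominator factor n - 12 vanishes at 12 and appears to the power 1; the numerator there equals 6/7, nonzero, and no other factor vanishes.
Hence a pole whose order is the multiplicity, 1.


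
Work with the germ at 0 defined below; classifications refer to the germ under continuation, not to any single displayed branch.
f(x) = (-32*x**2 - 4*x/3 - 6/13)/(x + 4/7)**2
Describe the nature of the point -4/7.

The denominator factor x + 4/7 vanishes at -4/7 and appears to the power 2; the numerator there equals -19394/1911, nonzero, and no other factor vanishes.
Hence a pole whose order is the multiplicity, 2.

The point is a pole of order 2.


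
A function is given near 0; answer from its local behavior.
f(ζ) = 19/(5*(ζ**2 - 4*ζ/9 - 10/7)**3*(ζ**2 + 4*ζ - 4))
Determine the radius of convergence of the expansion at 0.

Denominator factor (ζ**2 - 4*ζ/9 - 10/7)^3: discriminant 3352/567, real irrational roots 2/9 + (1/63)*sqrt(5866) and 2/9 - (1/63)*sqrt(5866); poles of order 3, moduli 2/9 + (1/63)*sqrt(5866) and -2/9 + (1/63)*sqrt(5866).
Denominator factor (ζ**2 + 4*ζ - 4): discriminant 32, real irrational roots -2 + (2)*sqrt(2) and -2 - (2)*sqrt(2); poles of order 1, moduli -2 + (2)*sqrt(2) and 2 + (2)*sqrt(2).
The radius of convergence is the smallest modulus among the singular points: -2 + (2)*sqrt(2).

The radius of convergence is -2 + (2)*sqrt(2).


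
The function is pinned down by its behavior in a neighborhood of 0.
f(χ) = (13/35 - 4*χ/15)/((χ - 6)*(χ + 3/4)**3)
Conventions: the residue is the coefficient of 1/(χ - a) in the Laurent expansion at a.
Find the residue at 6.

The residue is -2752/688905.

At the order-1 pole 6 set g(χ) = (χ - (6))*f(χ) = (13/35 - 4*χ/15)/(χ + 3/4)**3.
Simple pole: residue = g(a) at a = 6, which is -2752/688905.


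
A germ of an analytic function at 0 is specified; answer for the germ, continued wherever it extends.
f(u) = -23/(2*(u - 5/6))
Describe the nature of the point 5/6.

The denominator factor u - 5/6 vanishes at 5/6 and appears to the power 1; the numerator there equals -23/2, nonzero, and no other factor vanishes.
Hence a pole whose order is the multiplicity, 1.

The point is a pole of order 1.


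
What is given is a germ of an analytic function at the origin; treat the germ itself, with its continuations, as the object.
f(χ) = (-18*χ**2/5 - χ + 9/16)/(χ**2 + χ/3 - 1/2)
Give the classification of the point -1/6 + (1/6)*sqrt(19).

The denominator factor χ**2 + χ/3 - 1/2 vanishes at -1/6 + (1/6)*sqrt(19) and appears to the power 1; the numerator there equals -61/48 + (1/30)*sqrt(19), nonzero, and no other factor vanishes.
Hence a pole whose order is the multiplicity, 1.

The point is a pole of order 1.


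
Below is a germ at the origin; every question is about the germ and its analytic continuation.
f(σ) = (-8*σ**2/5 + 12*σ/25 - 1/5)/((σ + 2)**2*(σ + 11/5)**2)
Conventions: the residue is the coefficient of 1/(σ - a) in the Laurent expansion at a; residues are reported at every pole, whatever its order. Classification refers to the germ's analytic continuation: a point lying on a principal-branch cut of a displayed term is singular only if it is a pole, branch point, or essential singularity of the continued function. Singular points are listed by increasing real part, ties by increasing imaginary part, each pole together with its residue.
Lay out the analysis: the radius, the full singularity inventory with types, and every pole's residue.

Radius of convergence at 0: 2.
At -11/5: a pole of order 2; residue -2062.
At -2: a pole of order 2; residue 2062.

Denominator factor (σ + 2)^2: pole of order 2 at -2, modulus 2.
Denominator factor (σ + 11/5)^2: pole of order 2 at -11/5, modulus 11/5.
The radius of convergence is the smallest modulus among the singular points: 2.
At the order-2 pole -11/5 set g(σ) = (σ - (-11/5))^2*f(σ) = (-8*σ**2/5 + 12*σ/25 - 1/5)/(σ + 2)**2.
Order-2 pole: residue = g'(a); g'(-11/5) = -2062, so the residue is -2062.
At the order-2 pole -2 set g(σ) = (σ - (-2))^2*f(σ) = (-8*σ**2/5 + 12*σ/25 - 1/5)/(σ + 11/5)**2.
Order-2 pole: residue = g'(a); g'(-2) = 2062, so the residue is 2062.
List the singular points by increasing real part (a conjugate pair: the negative imaginary part first).


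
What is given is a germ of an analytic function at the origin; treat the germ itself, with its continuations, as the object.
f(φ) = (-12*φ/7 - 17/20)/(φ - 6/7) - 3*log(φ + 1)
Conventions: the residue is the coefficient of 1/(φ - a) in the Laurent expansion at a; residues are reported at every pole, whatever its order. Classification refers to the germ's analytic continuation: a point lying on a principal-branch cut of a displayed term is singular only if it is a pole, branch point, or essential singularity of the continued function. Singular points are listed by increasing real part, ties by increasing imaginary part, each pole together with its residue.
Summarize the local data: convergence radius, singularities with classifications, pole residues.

Denominator factor (φ - 6/7): pole of order 1 at 6/7, modulus 6/7.
Branch term (-3)*log(1 - φ/(-1)): its argument vanishes at φ = -1, a logarithmic branch point, modulus 1.
The radius of convergence is the smallest modulus among the singular points: 6/7.
The branch term is analytic at 6/7 and contributes nothing to the residue; only the rational part matters.
At the order-1 pole 6/7 set g(φ) = (φ - (6/7))*(rational part) = -12*φ/7 - 17/20.
Simple pole: residue = g(a) at a = 6/7, which is -2273/980.
List the singular points by increasing real part (a conjugate pair: the negative imaginary part first).

Radius of convergence at 0: 6/7.
At -1: a logarithmic branch point.
At 6/7: a pole of order 1; residue -2273/980.


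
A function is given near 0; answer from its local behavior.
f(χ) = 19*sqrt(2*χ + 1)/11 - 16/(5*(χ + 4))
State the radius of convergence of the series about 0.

The radius of convergence is 1/2.

Denominator factor (χ + 4): pole of order 1 at -4, modulus 4.
Branch term (19/11)*sqrt(1 - χ/(-1/2)): its argument vanishes at χ = -1/2, a square-root branch point, modulus 1/2.
The radius of convergence is the smallest modulus among the singular points: 1/2.


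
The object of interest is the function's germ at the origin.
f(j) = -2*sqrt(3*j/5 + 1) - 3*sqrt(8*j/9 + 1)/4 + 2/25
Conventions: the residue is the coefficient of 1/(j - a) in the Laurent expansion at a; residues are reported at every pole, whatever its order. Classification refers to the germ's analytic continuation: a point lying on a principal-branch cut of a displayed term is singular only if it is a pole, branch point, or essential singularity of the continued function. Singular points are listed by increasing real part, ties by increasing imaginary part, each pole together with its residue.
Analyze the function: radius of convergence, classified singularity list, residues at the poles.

Radius of convergence at 0: 9/8.
At -5/3: an algebraic (square-root) branch point.
At -9/8: an algebraic (square-root) branch point.

Branch term (-2)*sqrt(1 - j/(-5/3)): its argument vanishes at j = -5/3, a square-root branch point, modulus 5/3.
Branch term (-3/4)*sqrt(1 - j/(-9/8)): its argument vanishes at j = -9/8, a square-root branch point, modulus 9/8.
The radius of convergence is the smallest modulus among the singular points: 9/8.
List the singular points by increasing real part (a conjugate pair: the negative imaginary part first).


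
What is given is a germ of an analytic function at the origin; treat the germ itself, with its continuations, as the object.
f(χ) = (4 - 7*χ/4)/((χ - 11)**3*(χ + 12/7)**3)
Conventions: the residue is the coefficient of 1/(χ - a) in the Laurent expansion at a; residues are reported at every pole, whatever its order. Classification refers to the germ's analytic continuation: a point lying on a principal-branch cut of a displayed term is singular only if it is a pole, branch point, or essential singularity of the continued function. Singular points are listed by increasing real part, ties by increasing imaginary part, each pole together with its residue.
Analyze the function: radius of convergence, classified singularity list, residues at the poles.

Denominator factor (χ + 12/7)^3: pole of order 3 at -12/7, modulus 12/7.
Denominator factor (χ - 11)^3: pole of order 3 at 11, modulus 11.
The radius of convergence is the smallest modulus among the singular points: 12/7.
At the order-3 pole -12/7 set g(χ) = (χ - (-12/7))^3*f(χ) = (4 - 7*χ/4)/(χ - 11)**3.
Order-3 pole: residue = g''(a)/2; g''(-12/7) = 1663893/11168118898, so the residue is 1663893/22336237796.
At the order-3 pole 11 set g(χ) = (χ - (11))^3*f(χ) = (4 - 7*χ/4)/(χ + 12/7)**3.
Order-3 pole: residue = g''(a)/2; g''(11) = -1663893/11168118898, so the residue is -1663893/22336237796.
List the singular points by increasing real part (a conjugate pair: the negative imaginary part first).

Radius of convergence at 0: 12/7.
At -12/7: a pole of order 3; residue 1663893/22336237796.
At 11: a pole of order 3; residue -1663893/22336237796.


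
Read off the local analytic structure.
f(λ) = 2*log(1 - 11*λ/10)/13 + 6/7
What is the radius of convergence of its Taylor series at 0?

Branch term (2/13)*log(1 - λ/(10/11)): its argument vanishes at λ = 10/11, a logarithmic branch point, modulus 10/11.
The radius of convergence is the smallest modulus among the singular points: 10/11.

The radius of convergence is 10/11.


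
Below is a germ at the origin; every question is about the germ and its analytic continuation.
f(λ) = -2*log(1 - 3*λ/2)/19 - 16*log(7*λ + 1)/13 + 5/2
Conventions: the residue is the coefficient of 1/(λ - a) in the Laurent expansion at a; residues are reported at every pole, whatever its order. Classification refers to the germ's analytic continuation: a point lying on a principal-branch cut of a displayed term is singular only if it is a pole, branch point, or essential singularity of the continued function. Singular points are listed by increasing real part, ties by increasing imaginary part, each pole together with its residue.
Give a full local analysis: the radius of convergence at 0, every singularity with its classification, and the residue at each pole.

Branch term (-16/13)*log(1 - λ/(-1/7)): its argument vanishes at λ = -1/7, a logarithmic branch point, modulus 1/7.
Branch term (-2/19)*log(1 - λ/(2/3)): its argument vanishes at λ = 2/3, a logarithmic branch point, modulus 2/3.
The radius of convergence is the smallest modulus among the singular points: 1/7.
List the singular points by increasing real part (a conjugate pair: the negative imaginary part first).

Radius of convergence at 0: 1/7.
At -1/7: a logarithmic branch point.
At 2/3: a logarithmic branch point.
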